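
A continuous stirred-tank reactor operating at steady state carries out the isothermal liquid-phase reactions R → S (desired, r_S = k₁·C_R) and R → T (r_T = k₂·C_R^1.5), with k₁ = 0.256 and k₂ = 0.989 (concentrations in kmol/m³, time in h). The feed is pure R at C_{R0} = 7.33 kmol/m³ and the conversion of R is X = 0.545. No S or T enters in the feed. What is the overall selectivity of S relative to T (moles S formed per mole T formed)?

Exit C_R = C_{R0}(1−X) = 7.33×0.455 = 3.335 kmol/m³.
Rates in a CSTR are evaluated at the outlet concentration: r_S = 0.256×3.335 = 0.8538, r_T = 0.989×3.335^1.5 = 6.024.
Overall selectivity = C_S/C_T = r_Sτ/(r_Tτ) = r_S/r_T = 0.142.

0.142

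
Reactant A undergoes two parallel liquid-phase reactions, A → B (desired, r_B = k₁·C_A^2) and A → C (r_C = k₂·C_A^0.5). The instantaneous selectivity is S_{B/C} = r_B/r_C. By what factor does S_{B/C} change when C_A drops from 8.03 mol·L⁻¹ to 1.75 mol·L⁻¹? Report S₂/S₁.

0.102

S_{B/C} = (k₁/k₂)·C_A^1.5, so S₂/S₁ = (C_{A,2}/C_{A,1})^1.5.
= (1.75/8.03)^1.5 = (0.2179)^1.5 = 0.102.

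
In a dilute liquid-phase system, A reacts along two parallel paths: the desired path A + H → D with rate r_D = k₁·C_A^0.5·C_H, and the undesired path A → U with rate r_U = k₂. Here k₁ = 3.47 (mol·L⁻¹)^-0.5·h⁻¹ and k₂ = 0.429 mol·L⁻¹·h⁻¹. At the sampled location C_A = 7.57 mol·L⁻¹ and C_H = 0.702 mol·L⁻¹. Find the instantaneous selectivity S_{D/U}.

S_{D/U} = r_D/r_U = (k₁·C_A^0.5·C_H)/(k₂) = (k₁/k₂)·C_A^0.5·C_H.
= (3.47×7.570^0.5×0.7020) / (0.429) = 6.702/0.4290 = 15.6.
Since the desired path is higher order in A, keeping C_A high (PFR or concentrated feed) favours D.

15.6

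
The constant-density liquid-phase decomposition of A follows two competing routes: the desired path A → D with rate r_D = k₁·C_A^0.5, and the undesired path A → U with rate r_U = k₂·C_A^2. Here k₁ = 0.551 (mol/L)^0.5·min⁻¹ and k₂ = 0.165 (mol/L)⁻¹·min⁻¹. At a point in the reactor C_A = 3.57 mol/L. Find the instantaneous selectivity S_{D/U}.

0.495

S_{D/U} = r_D/r_U = (k₁·C_A^0.5)/(k₂·C_A^2) = (k₁/k₂)·C_A^-1.5.
= (0.551×3.570^0.5) / (0.165×3.570^2) = 1.041/2.103 = 0.495.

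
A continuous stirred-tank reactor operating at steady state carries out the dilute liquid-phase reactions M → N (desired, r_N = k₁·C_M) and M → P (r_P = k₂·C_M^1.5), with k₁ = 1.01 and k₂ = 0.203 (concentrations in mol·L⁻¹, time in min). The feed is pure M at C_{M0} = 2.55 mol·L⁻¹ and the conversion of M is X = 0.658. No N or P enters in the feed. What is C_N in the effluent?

Exit C_M = C_{M0}(1−X) = 2.55×0.342 = 0.8721 mol·L⁻¹.
In a CSTR the entire volume is at exit conditions, so r_N = 1.01×0.8721 = 0.8808 and r_P = 0.203×0.8721^1.5 = 0.1653.
Fraction of consumed M going to N: r_N/(r_N+r_P) = 0.8420.
C_N = 0.8420·C_{M0}·X = 0.8420×2.55×0.658 = 1.41 mol·L⁻¹.

1.41 mol·L⁻¹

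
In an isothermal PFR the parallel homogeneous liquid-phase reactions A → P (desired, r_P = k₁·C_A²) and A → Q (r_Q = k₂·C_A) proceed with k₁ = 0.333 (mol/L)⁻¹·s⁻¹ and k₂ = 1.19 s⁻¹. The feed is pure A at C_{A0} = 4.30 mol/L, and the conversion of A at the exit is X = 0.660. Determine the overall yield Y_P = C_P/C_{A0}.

0.289

C_A = C_{A0}(1−X) = 1.462 mol/L.
Along a PFR/batch, dC_Q/dC_A = −r_Q/(r_P+r_Q) = −k₂/(k₂+k₁·C_A).
Integrating from C_{A0} to C_A: C_Q = (1.19/0.333)·ln[(1.19+0.333·4.30)/(1.19+0.333·1.46)] = 3.574·ln(2.622/1.677) = 1.597 mol/L.
Then C_P = (C_{A0}−C_A) − C_Q = 2.838 − 1.597 = 1.241 mol/L.
Y_P = C_P/C_{A0} = 1.241/4.30 = 0.289.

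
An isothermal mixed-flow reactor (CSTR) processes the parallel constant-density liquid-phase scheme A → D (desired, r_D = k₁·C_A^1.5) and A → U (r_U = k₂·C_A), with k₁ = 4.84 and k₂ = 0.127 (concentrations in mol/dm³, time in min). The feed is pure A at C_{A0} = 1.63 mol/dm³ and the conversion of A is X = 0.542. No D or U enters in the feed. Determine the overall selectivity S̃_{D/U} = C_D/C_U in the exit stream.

Exit C_A = C_{A0}(1−X) = 1.63×0.458 = 0.7465 mol/dm³.
A CSTR operates uniformly at the exit composition, giving r_D = 3.122 and r_U = 0.09481 (each k·C_A^n at C_A = 0.7465).
Overall selectivity = C_D/C_U = r_Dτ/(r_Uτ) = r_D/r_U = 32.9.

32.9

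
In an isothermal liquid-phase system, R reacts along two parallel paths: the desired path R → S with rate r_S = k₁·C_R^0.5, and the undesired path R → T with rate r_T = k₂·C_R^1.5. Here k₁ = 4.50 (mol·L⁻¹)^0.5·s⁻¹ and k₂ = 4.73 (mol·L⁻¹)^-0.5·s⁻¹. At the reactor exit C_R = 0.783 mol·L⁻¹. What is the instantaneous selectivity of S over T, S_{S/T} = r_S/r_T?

S_{S/T} = r_S/r_T = (k₁·C_R^0.5)/(k₂·C_R^1.5) = (k₁/k₂)·C_R⁻¹.
= (4.50×0.7830^0.5) / (4.73×0.7830^1.5) = 3.982/3.277 = 1.22.
The undesired path is higher order in R, so low C_R (CSTR or dilute feed) favours S.

1.22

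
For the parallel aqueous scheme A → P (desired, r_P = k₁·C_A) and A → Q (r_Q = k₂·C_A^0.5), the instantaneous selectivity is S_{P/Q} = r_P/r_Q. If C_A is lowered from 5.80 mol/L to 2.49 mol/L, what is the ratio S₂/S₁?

0.655

S_{P/Q} = (k₁/k₂)·C_A^0.5, so S₂/S₁ = (C_{A,2}/C_{A,1})^0.5.
= (2.49/5.80)^0.5 = (0.4293)^0.5 = 0.655.
Selectivity toward P falls as C_A falls — high-concentration operation is favoured.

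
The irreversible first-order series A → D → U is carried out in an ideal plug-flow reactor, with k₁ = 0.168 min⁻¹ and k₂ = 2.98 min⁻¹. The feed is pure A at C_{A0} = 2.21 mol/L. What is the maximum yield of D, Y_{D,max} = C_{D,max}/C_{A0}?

At the optimum, C_{D,max}/C_{A0} = (k₁/k₂)^[k₂/(k₂−k₁)].
= (0.168/2.98)^(2.98/(2.98−0.168)) = (0.05638)^(1.060) = 0.04748.

0.0475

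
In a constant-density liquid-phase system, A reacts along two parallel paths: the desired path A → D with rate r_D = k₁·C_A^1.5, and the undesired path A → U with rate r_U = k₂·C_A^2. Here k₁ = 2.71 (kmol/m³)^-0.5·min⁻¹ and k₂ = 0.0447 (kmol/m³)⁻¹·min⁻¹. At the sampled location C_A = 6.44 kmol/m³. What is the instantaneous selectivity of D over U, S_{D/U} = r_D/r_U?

23.9

S_{D/U} = r_D/r_U = (k₁·C_A^1.5)/(k₂·C_A^2) = (k₁/k₂)·C_A^-0.5.
= (2.71×6.440^1.5) / (0.0447×6.440^2) = 44.29/1.854 = 23.9.
The undesired path is higher order in A, so low C_A (CSTR or dilute feed) favours D.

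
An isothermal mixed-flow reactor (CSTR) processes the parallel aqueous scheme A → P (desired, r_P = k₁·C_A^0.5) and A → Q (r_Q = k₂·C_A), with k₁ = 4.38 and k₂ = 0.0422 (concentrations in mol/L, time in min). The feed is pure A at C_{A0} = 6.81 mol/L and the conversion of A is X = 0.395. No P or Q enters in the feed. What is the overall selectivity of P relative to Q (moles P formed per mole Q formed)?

Exit C_A = C_{A0}(1−X) = 6.81×0.605 = 4.120 mol/L.
Rates in a CSTR are evaluated at the outlet concentration: r_P = 4.38×4.120^0.5 = 8.890, r_Q = 0.0422×4.120 = 0.1739.
Overall selectivity = C_P/C_Q = r_Pτ/(r_Qτ) = r_P/r_Q = 51.1.

51.1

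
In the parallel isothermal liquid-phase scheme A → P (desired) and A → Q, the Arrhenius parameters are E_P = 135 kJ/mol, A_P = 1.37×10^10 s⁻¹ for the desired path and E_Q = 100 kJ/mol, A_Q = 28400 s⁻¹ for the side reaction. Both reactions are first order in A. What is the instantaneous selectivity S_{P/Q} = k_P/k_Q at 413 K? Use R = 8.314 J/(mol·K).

18.1

Since both paths have the same order in A, the concentration cancels and S_{P/Q} = k_P/k_Q = (A_P/A_Q)·exp[(E_Q−E_P)/(RT)].
(E_Q−E_P)/(RT) = (100−135)×10³/(8.314×413) = -35000/3434 = -10.19.
k_P/k_Q = (1.37×10^10/28400)·exp(-10.19) = 4.824×10^5 × 3.743×10^-5 = 18.1.
Since E_P > E_Q, raising the temperature improves selectivity toward P.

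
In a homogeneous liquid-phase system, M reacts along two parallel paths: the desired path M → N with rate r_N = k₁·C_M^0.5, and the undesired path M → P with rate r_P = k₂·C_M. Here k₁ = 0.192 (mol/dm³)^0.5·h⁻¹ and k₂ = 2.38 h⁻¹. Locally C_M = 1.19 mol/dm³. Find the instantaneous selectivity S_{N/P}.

S_{N/P} = r_N/r_P = (k₁·C_M^0.5)/(k₂·C_M) = (k₁/k₂)·C_M^-0.5.
= (0.192×1.190^0.5) / (2.38×1.190) = 0.2094/2.832 = 0.0740.
The undesired path is higher order in M, so low C_M (CSTR or dilute feed) favours N.

0.0740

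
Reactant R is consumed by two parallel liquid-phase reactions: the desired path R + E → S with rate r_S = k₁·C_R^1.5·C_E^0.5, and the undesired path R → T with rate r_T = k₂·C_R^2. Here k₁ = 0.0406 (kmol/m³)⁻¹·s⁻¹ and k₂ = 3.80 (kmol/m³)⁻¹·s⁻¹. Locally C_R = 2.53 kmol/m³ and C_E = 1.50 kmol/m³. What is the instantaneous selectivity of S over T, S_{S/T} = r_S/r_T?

S_{S/T} = r_S/r_T = (k₁·C_R^1.5·C_E^0.5)/(k₂·C_R^2) = (k₁/k₂)·C_R^-0.5·C_E^0.5.
= (0.0406×2.530^1.5×1.500^0.5) / (3.80×2.530^2) = 0.2001/24.32 = 0.00823.
The undesired path is higher order in R, so low C_R (CSTR or dilute feed) favours S.

0.00823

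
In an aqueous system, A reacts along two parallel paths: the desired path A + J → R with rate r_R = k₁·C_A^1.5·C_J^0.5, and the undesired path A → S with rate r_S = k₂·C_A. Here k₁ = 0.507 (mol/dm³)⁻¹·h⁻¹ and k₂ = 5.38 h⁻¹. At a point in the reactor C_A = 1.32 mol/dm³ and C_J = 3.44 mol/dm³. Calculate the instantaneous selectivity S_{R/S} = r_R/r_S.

0.201

S_{R/S} = r_R/r_S = (k₁·C_A^1.5·C_J^0.5)/(k₂·C_A) = (k₁/k₂)·C_A^0.5·C_J^0.5.
= (0.507×1.320^1.5×3.440^0.5) / (5.38×1.320) = 1.426/7.102 = 0.201.
Since the desired path is higher order in A, keeping C_A high (PFR or concentrated feed) favours R.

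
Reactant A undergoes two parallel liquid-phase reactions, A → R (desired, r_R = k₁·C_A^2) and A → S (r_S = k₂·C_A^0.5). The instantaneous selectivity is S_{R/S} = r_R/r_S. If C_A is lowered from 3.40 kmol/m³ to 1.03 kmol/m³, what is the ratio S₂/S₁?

0.167

S_{R/S} = (k₁/k₂)·C_A^1.5, so S₂/S₁ = (C_{A,2}/C_{A,1})^1.5.
= (1.03/3.40)^1.5 = (0.3029)^1.5 = 0.167.
Selectivity toward R falls as C_A falls — high-concentration operation is favoured.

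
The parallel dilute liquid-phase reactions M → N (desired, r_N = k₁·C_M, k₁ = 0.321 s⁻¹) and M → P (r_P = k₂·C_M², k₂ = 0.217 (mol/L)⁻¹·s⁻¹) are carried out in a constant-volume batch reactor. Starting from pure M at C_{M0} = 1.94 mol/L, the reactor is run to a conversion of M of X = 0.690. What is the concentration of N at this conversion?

0.735 mol/L

C_M = C_{M0}(1−X) = 0.6014 mol/L.
Along a PFR/batch, dC_N/dC_M = −r_N/(r_N+r_P) = −k₁/(k₁+k₂·C_M).
Integrating from C_{M0} to C_M: C_N = (0.321/0.217)·ln[(0.321+0.217·1.94)/(0.321+0.217·0.601)] = 1.479·ln(0.7420/0.4515) = 0.7348 mol/L.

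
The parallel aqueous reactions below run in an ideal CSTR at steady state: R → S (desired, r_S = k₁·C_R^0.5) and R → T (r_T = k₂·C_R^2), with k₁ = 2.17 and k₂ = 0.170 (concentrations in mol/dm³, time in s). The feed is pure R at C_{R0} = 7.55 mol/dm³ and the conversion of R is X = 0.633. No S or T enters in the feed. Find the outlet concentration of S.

Exit C_R = C_{R0}(1−X) = 7.55×0.367 = 2.771 mol/dm³.
Rates in a CSTR are evaluated at the outlet concentration: r_S = 2.17×2.771^0.5 = 3.612, r_T = 0.170×2.771^2 = 1.305.
Fraction of consumed R going to S: r_S/(r_S+r_T) = 0.7346.
C_S = 0.7346·C_{R0}·X = 0.7346×7.55×0.633 = 3.51 mol/dm³.

3.51 mol/dm³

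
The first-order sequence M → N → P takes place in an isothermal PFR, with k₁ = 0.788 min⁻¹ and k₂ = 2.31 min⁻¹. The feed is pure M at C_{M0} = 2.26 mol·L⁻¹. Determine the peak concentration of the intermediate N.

For a first-order series the maximum intermediate yield is C_{N,max}/C_{M0} = (k₁/k₂)^[k₂/(k₂−k₁)].
= (0.788/2.31)^(2.31/(2.31−0.788)) = (0.3411)^(1.518) = 0.1955.
C_{N,max} = 0.1955×2.26 = 0.442 mol·L⁻¹.

0.442 mol·L⁻¹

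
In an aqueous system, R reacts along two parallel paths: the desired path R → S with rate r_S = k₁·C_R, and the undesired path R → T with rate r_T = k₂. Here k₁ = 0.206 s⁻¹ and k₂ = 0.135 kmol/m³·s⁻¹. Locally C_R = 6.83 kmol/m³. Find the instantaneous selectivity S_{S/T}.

10.4

S_{S/T} = r_S/r_T = (k₁·C_R)/(k₂) = (k₁/k₂)·C_R.
= (0.206×6.830) / (0.135) = 1.407/0.1350 = 10.4.
Since the desired path is higher order in R, keeping C_R high (PFR or concentrated feed) favours S.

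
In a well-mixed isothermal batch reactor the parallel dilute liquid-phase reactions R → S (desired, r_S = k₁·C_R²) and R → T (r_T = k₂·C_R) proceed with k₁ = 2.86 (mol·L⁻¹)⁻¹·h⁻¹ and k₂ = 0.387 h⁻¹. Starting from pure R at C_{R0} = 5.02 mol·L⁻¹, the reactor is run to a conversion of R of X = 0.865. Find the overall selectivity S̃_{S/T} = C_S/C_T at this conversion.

C_R = C_{R0}(1−X) = 0.6777 mol·L⁻¹.
Along a PFR/batch, dC_T/dC_R = −r_T/(r_S+r_T) = −k₂/(k₂+k₁·C_R).
Integrating from C_{R0} to C_R: C_T = (0.387/2.86)·ln[(0.387+2.86·5.02)/(0.387+2.86·0.678)] = 0.1353·ln(14.74/2.325) = 0.2499 mol·L⁻¹.
Then C_S = (C_{R0}−C_R) − C_T = 4.342 − 0.2499 = 4.092 mol·L⁻¹.
S̃_{S/T} = C_S/C_T = 4.092/0.2499 = 16.4.

16.4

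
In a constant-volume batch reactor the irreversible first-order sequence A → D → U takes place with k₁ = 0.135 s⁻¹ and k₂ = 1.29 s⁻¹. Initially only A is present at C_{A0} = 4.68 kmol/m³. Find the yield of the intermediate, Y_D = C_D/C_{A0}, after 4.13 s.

For first-order series with pure A initially, C_D(t) = k₁C_{A0}/(k₂−k₁)·(e^(−k₁t) − e^(−k₂t)).
e^(−k₁t) = e^(−0.135×4.13) = e^(−0.5575) = 0.5726; e^(−k₂t) = e^(−5.328) = 0.004855.
C_D = 0.135×4.68/(1.29−0.135) × (0.5726−0.004855) = 0.5470×0.5678 = 0.3106 kmol/m³.
Y_D = C_D/C_{A0} = 0.3106/4.68 = 0.0664.

0.0664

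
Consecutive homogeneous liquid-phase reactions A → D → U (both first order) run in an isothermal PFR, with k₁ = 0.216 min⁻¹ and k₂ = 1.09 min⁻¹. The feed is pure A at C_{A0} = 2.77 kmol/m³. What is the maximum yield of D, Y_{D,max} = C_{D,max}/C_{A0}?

Evaluating C_D at τ_opt = ln(k₂/k₁)/(k₂−k₁) gives C_{D,max}/C_{A0} = (k₁/k₂)^[k₂/(k₂−k₁)].
= (0.216/1.09)^(1.09/(1.09−0.216)) = (0.1982)^(1.247) = 0.1328.

0.133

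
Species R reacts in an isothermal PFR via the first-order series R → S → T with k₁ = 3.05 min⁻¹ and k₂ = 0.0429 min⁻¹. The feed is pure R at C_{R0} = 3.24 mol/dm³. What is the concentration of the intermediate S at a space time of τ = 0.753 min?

2.85 mol/dm³

Solving the coupled first-order balances gives C_S(τ) = [k₁/(k₂−k₁)]·C_{R0}·(e^(−k₁τ) − e^(−k₂τ)).
e^(−k₁τ) = e^(−3.05×0.753) = e^(−2.297) = 0.1006; e^(−k₂τ) = e^(−0.03230) = 0.9682.
C_S = 3.05×3.24/(0.0429−3.05) × (0.1006−0.9682) = (-3.286)×(-0.8676) = 2.851 mol/dm³.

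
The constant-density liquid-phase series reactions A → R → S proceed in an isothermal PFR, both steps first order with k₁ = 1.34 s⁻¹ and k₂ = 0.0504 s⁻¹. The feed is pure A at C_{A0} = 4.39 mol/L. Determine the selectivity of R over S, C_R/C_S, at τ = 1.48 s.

20.0

Solving the coupled first-order balances gives C_R(τ) = [k₁/(k₂−k₁)]·C_{A0}·(e^(−k₁τ) − e^(−k₂τ)).
e^(−k₁τ) = e^(−1.34×1.48) = e^(−1.983) = 0.1376; e^(−k₂τ) = e^(−0.07459) = 0.9281.
C_R = 1.34×4.39/(0.0504−1.34) × (0.1376−0.9281) = (-4.562)×(-0.7905) = 3.606 mol/L.
C_A = C_{A0}e^(−k₁τ) = 0.6042 mol/L, so C_S = C_{A0}−C_A−C_R = 0.1799 mol/L; C_R/C_S = 20.0.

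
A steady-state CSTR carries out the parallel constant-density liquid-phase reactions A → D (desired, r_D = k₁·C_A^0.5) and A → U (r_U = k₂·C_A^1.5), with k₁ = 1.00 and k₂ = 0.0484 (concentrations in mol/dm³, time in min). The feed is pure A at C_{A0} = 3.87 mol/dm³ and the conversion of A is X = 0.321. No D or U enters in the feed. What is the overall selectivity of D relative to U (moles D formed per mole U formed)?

7.86

Exit C_A = C_{A0}(1−X) = 3.87×0.679 = 2.628 mol/dm³.
Rates in a CSTR are evaluated at the outlet concentration: r_D = 1.00×2.628^0.5 = 1.621, r_U = 0.0484×2.628^1.5 = 0.2062.
Overall selectivity = C_D/C_U = r_Dτ/(r_Uτ) = r_D/r_U = 7.86.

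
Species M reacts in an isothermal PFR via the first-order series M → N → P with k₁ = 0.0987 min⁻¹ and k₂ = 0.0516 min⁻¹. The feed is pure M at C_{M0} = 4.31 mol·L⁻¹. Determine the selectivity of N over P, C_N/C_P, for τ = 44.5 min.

Solving the coupled first-order balances gives C_N(τ) = [k₁/(k₂−k₁)]·C_{M0}·(e^(−k₁τ) − e^(−k₂τ)).
e^(−k₁τ) = e^(−0.0987×44.5) = e^(−4.392) = 0.01237; e^(−k₂τ) = e^(−2.296) = 0.1006.
C_N = 0.0987×4.31/(0.0516−0.0987) × (0.01237−0.1006) = (-9.032)×(-0.08827) = 0.7972 mol·L⁻¹.
C_M = C_{M0}e^(−k₁τ) = 0.05333 mol·L⁻¹, so C_P = C_{M0}−C_M−C_N = 3.459 mol·L⁻¹; C_N/C_P = 0.230.

0.230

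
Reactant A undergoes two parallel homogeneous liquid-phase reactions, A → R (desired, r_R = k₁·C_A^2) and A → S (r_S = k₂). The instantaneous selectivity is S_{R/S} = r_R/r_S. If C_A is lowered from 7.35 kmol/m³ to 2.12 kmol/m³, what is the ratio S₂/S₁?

0.0832

S_{R/S} = (k₁/k₂)·C_A^2, so S₂/S₁ = (C_{A,2}/C_{A,1})^2.
= (2.12/7.35)^2 = (0.2884)^2 = 0.0832.
Selectivity toward R falls as C_A falls — high-concentration operation is favoured.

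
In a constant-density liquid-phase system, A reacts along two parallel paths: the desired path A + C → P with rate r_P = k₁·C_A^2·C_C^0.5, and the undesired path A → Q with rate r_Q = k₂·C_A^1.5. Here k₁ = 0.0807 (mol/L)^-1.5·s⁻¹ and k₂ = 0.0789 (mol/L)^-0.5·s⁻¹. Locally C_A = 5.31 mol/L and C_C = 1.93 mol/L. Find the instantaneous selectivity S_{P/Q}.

3.27

S_{P/Q} = r_P/r_Q = (k₁·C_A^2·C_C^0.5)/(k₂·C_A^1.5) = (k₁/k₂)·C_A^0.5·C_C^0.5.
= (0.0807×5.310^2×1.930^0.5) / (0.0789×5.310^1.5) = 3.161/0.9654 = 3.27.
Since the desired path is higher order in A, keeping C_A high (PFR or concentrated feed) favours P.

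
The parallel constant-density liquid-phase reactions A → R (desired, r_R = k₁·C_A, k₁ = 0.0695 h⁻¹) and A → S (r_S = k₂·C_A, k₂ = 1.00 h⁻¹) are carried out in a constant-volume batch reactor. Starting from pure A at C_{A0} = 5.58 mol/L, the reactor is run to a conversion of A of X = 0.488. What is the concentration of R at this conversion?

C_A = C_{A0}(1−X) = 2.857 mol/L.
Both paths are first order in A, so the instantaneous fraction to R is constant: dC_R/d(−C_A) = k₁/(k₁+k₂) = 0.06498.
C_R = 0.06498·(C_{A0}−C_A) = 0.06498×2.723 = 0.177 mol/L.

0.177 mol/L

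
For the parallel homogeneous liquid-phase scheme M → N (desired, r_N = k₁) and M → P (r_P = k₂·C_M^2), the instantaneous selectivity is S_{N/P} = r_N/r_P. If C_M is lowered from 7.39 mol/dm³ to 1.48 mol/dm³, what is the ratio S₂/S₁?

S_{N/P} = (k₁/k₂)·C_M^-2, so S₂/S₁ = (C_{M,2}/C_{M,1})^-2.
= (1.48/7.39)^(-2) = (0.2003)^(-2) = 24.9.

24.9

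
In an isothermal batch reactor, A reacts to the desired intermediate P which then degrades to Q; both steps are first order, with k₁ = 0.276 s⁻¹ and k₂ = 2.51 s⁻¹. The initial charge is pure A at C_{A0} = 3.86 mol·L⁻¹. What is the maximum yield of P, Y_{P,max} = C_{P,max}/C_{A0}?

0.0837

For a first-order series the maximum intermediate yield is C_{P,max}/C_{A0} = (k₁/k₂)^[k₂/(k₂−k₁)].
= (0.276/2.51)^(2.51/(2.51−0.276)) = (0.1100)^(1.124) = 0.08371.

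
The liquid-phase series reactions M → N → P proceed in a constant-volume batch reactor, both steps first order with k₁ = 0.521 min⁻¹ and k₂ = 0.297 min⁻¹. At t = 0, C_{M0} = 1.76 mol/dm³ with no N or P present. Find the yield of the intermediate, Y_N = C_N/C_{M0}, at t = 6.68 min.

0.248

Solving the coupled first-order balances gives C_N(t) = [k₁/(k₂−k₁)]·C_{M0}·(e^(−k₁t) − e^(−k₂t)).
e^(−k₁t) = e^(−0.521×6.68) = e^(−3.480) = 0.03080; e^(−k₂t) = e^(−1.984) = 0.1375.
C_N = 0.521×1.76/(0.297−0.521) × (0.03080−0.1375) = (-4.094)×(-0.1067) = 0.4369 mol/dm³.
Y_N = C_N/C_{M0} = 0.4369/1.76 = 0.248.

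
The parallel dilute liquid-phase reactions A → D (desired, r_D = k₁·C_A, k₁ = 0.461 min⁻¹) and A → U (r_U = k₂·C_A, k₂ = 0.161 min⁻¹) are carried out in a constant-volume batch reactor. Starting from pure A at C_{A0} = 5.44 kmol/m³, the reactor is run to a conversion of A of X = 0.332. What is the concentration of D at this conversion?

C_A = C_{A0}(1−X) = 3.634 kmol/m³.
Both paths are first order in A, so the instantaneous fraction to D is constant: dC_D/d(−C_A) = k₁/(k₁+k₂) = 0.7412.
C_D = 0.7412·(C_{A0}−C_A) = 0.7412×1.806 = 1.34 kmol/m³.

1.34 kmol/m³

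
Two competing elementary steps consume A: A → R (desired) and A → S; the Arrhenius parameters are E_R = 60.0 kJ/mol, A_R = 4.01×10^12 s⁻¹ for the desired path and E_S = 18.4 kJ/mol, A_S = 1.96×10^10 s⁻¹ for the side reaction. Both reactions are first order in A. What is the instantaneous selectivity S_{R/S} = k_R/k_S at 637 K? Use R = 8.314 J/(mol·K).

0.0793

k_R/k_S = (A_R/A_S)·exp[−(E_R−E_S)/(RT)] = (A_R/A_S)·exp[(E_S−E_R)/(RT)].
(E_S−E_R)/(RT) = (18.4−60.0)×10³/(8.314×637) = -41600/5296 = -7.855.
k_R/k_S = (4.01×10^12/1.96×10^10)·exp(-7.855) = 204.6 × 3.878×10^-4 = 0.0793.
Since E_R > E_S, raising the temperature improves selectivity toward R.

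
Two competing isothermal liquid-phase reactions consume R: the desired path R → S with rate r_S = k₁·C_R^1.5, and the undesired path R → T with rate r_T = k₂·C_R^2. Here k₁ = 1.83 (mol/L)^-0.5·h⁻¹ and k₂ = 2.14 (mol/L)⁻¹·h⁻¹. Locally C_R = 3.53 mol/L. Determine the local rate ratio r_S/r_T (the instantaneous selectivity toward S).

S_{S/T} = r_S/r_T = (k₁·C_R^1.5)/(k₂·C_R^2) = (k₁/k₂)·C_R^-0.5.
= (1.83×3.530^1.5) / (2.14×3.530^2) = 12.14/26.67 = 0.455.

0.455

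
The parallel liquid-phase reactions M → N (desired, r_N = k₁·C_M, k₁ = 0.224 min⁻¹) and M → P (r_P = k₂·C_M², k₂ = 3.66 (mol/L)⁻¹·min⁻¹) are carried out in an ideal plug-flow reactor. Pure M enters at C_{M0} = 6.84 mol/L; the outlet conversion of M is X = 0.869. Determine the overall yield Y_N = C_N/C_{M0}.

C_M = C_{M0}(1−X) = 0.8960 mol/L.
Along a PFR/batch, dC_N/dC_M = −r_N/(r_N+r_P) = −k₁/(k₁+k₂·C_M).
Integrating from C_{M0} to C_M: C_N = (0.224/3.66)·ln[(0.224+3.66·6.84)/(0.224+3.66·0.896)] = 0.06120·ln(25.26/3.504) = 0.1209 mol/L.
Y_N = C_N/C_{M0} = 0.1209/6.84 = 0.0177.

0.0177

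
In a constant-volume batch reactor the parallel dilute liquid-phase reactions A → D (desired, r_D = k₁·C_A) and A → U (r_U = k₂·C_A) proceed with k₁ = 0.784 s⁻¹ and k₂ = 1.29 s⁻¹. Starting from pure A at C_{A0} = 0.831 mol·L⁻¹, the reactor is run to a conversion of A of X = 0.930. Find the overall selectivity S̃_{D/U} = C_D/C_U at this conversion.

0.608

C_A = C_{A0}(1−X) = 0.05817 mol·L⁻¹.
Both paths are first order in A, so the instantaneous fraction to D is constant: dC_D/d(−C_A) = k₁/(k₁+k₂) = 0.3780.
C_D = 0.3780·(C_{A0}−C_A) = 0.3780×0.7728 = 0.292 mol·L⁻¹.
C_U = (C_{A0}−C_A)−C_D = 0.4807 mol·L⁻¹; S̃_{D/U} = 0.2921/0.4807 = 0.608.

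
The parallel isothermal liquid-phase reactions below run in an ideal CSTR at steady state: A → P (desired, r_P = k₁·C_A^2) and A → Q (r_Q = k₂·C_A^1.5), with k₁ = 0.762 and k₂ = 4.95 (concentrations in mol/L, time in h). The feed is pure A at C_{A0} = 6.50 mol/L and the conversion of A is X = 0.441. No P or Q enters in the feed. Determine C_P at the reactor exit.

Exit C_A = C_{A0}(1−X) = 6.50×0.559 = 3.633 mol/L.
A CSTR operates uniformly at the exit composition, giving r_P = 10.06 and r_Q = 34.28 (each k·C_A^n at C_A = 3.633).
Fraction of consumed A going to P: r_P/(r_P+r_Q) = 0.2269.
C_P = 0.2269·C_{A0}·X = 0.2269×6.50×0.441 = 0.650 mol/L.

0.650 mol/L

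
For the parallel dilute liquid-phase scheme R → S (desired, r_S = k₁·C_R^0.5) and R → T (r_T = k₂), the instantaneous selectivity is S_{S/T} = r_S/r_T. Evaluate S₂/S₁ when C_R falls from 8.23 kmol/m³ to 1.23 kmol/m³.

S_{S/T} = (k₁/k₂)·C_R^0.5, so S₂/S₁ = (C_{R,2}/C_{R,1})^0.5.
= (1.23/8.23)^0.5 = (0.1495)^0.5 = 0.387.
Selectivity toward S falls as C_R falls — high-concentration operation is favoured.

0.387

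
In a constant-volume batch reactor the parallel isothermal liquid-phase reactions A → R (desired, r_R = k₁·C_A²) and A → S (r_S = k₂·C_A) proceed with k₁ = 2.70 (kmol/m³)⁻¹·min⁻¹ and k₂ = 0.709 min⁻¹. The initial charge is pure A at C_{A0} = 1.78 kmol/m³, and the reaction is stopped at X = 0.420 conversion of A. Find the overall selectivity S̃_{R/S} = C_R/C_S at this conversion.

C_A = C_{A0}(1−X) = 1.032 kmol/m³.
Along a PFR/batch, dC_S/dC_A = −r_S/(r_R+r_S) = −k₂/(k₂+k₁·C_A).
Integrating from C_{A0} to C_A: C_S = (0.709/2.70)·ln[(0.709+2.70·1.78)/(0.709+2.70·1.03)] = 0.2626·ln(5.515/3.496) = 0.1197 kmol/m³.
Then C_R = (C_{A0}−C_A) − C_S = 0.7476 − 0.1197 = 0.6279 kmol/m³.
S̃_{R/S} = C_R/C_S = 0.6279/0.1197 = 5.25.

5.25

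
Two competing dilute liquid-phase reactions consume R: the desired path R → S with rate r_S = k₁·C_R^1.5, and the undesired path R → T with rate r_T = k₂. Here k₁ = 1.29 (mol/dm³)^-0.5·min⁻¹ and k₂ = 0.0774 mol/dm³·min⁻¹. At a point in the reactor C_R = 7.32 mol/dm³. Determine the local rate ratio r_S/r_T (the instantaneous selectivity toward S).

S_{S/T} = r_S/r_T = (k₁·C_R^1.5)/(k₂) = (k₁/k₂)·C_R^1.5.
= (1.29×7.320^1.5) / (0.0774) = 25.55/0.07740 = 330.
Since the desired path is higher order in R, keeping C_R high (PFR or concentrated feed) favours S.

330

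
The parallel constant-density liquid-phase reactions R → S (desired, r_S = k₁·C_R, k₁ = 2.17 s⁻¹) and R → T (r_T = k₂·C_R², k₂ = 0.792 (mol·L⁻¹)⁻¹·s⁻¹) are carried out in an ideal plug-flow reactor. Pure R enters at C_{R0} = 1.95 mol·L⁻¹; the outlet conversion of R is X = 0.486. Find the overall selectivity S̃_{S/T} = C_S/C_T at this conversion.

C_R = C_{R0}(1−X) = 1.002 mol·L⁻¹.
Along a PFR/batch, dC_S/dC_R = −r_S/(r_S+r_T) = −k₁/(k₁+k₂·C_R).
Integrating from C_{R0} to C_R: C_S = (2.17/0.792)·ln[(2.17+0.792·1.95)/(2.17+0.792·1.00)] = 2.740·ln(3.714/2.964) = 0.6185 mol·L⁻¹.
C_T = (C_{R0}−C_R)−C_S = 0.3292 mol·L⁻¹; S̃_{S/T} = 0.6185/0.3292 = 1.88.

1.88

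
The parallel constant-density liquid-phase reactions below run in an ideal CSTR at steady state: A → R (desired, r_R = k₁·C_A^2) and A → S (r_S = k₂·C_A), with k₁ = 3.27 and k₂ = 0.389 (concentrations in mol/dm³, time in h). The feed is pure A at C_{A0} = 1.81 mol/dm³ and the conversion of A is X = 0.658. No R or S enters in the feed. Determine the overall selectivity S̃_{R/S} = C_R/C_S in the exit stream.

Exit C_A = C_{A0}(1−X) = 1.81×0.342 = 0.6190 mol/dm³.
In a CSTR the entire volume is at exit conditions, so r_R = 3.27×0.6190^2 = 1.253 and r_S = 0.389×0.6190 = 0.2408.
Overall selectivity = C_R/C_S = r_Rτ/(r_Sτ) = r_R/r_S = 5.20.

5.20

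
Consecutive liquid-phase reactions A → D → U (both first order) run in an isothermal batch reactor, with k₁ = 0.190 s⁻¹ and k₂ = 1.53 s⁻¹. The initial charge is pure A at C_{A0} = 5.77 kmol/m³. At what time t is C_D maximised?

Setting dC_D/dt = 0 gives t_opt = ln(k₂/k₁)/(k₂−k₁).
= ln(1.53/0.190)/(1.53−0.190) = ln(8.053)/1.340 = 2.086/1.340 = 1.56 s.

1.56 s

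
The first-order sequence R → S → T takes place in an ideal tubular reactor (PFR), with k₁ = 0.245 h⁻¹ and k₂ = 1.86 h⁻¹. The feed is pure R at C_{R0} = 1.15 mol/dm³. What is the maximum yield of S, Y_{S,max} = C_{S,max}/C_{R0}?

At the optimum, C_{S,max}/C_{R0} = (k₁/k₂)^[k₂/(k₂−k₁)].
= (0.245/1.86)^(1.86/(1.86−0.245)) = (0.1317)^(1.152) = 0.09685.

0.0969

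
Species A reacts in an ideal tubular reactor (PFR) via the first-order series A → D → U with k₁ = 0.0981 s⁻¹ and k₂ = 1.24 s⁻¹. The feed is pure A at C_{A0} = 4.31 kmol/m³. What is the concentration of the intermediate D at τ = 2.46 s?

Solving the coupled first-order balances gives C_D(τ) = [k₁/(k₂−k₁)]·C_{A0}·(e^(−k₁τ) − e^(−k₂τ)).
e^(−k₁τ) = e^(−0.0981×2.46) = e^(−0.2413) = 0.7856; e^(−k₂τ) = e^(−3.050) = 0.04734.
C_D = 0.0981×4.31/(1.24−0.0981) × (0.7856−0.04734) = 0.3703×0.7382 = 0.2733 kmol/m³.

0.273 kmol/m³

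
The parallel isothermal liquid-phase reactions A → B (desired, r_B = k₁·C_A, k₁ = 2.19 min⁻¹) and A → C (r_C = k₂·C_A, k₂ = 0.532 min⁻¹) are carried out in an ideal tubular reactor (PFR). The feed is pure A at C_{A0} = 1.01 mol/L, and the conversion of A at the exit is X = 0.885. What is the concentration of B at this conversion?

C_A = C_{A0}(1−X) = 0.1161 mol/L.
Both paths are first order in A, so the instantaneous fraction to B is constant: dC_B/d(−C_A) = k₁/(k₁+k₂) = 0.8046.
C_B = 0.8046·(C_{A0}−C_A) = 0.8046×0.8939 = 0.719 mol/L.

0.719 mol/L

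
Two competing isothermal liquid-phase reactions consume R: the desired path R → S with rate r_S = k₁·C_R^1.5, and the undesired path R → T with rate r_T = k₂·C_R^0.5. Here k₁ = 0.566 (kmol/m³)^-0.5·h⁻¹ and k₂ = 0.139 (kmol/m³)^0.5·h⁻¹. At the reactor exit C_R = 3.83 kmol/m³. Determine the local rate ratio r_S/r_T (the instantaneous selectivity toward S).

15.6

S_{S/T} = r_S/r_T = (k₁·C_R^1.5)/(k₂·C_R^0.5) = (k₁/k₂)·C_R.
= (0.566×3.830^1.5) / (0.139×3.830^0.5) = 4.242/0.2720 = 15.6.
Since the desired path is higher order in R, keeping C_R high (PFR or concentrated feed) favours S.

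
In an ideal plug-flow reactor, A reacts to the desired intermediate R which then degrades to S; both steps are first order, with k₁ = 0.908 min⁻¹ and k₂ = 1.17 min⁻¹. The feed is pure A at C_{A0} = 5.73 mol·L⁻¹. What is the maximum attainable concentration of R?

1.85 mol·L⁻¹

For a first-order series the maximum intermediate yield is C_{R,max}/C_{A0} = (k₁/k₂)^[k₂/(k₂−k₁)].
= (0.908/1.17)^(1.17/(1.17−0.908)) = (0.7761)^(4.466) = 0.3224.
C_{R,max} = 0.3224×5.73 = 1.85 mol·L⁻¹.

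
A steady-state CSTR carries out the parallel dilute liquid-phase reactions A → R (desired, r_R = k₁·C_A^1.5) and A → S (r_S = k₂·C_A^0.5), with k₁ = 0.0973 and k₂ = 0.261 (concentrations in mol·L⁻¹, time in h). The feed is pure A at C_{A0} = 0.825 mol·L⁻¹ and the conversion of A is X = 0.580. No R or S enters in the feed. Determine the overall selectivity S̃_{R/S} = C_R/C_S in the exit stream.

Exit C_A = C_{A0}(1−X) = 0.825×0.420 = 0.3465 mol·L⁻¹.
In a CSTR the entire volume is at exit conditions, so r_R = 0.0973×0.3465^1.5 = 0.01985 and r_S = 0.261×0.3465^0.5 = 0.1536.
Overall selectivity = C_R/C_S = r_Rτ/(r_Sτ) = r_R/r_S = 0.129.

0.129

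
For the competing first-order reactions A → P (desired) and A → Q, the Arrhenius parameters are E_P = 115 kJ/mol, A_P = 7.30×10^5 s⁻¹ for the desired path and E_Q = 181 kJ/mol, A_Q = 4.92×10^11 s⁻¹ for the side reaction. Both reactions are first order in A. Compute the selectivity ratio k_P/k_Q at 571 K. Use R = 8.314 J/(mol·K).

k_P/k_Q = (A_P/A_Q)·exp[−(E_P−E_Q)/(RT)] = (A_P/A_Q)·exp[(E_Q−E_P)/(RT)].
(E_Q−E_P)/(RT) = (181−115)×10³/(8.314×571) = 66000/4747 = 13.90.
k_P/k_Q = (7.30×10^5/4.92×10^11)·exp(13.90) = 1.484×10^-6 × 1.091×10^6 = 1.62.

1.62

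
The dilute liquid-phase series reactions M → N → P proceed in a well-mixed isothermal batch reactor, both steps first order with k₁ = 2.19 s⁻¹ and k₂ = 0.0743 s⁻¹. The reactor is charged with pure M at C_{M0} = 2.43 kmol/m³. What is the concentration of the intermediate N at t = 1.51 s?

For first-order series with pure M initially, C_N(t) = k₁C_{M0}/(k₂−k₁)·(e^(−k₁t) − e^(−k₂t)).
e^(−k₁t) = e^(−2.19×1.51) = e^(−3.307) = 0.03663; e^(−k₂t) = e^(−0.1122) = 0.8939.
C_N = 2.19×2.43/(0.0743−2.19) × (0.03663−0.8939) = (-2.515)×(-0.8572) = 2.156 kmol/m³.

2.16 kmol/m³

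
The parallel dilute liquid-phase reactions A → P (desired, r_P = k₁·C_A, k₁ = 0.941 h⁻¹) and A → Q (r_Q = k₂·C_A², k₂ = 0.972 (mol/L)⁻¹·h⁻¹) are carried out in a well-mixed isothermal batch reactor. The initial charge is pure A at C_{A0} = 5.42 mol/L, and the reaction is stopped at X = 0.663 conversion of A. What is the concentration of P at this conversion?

C_A = C_{A0}(1−X) = 1.827 mol/L.
Along a PFR/batch, dC_P/dC_A = −r_P/(r_P+r_Q) = −k₁/(k₁+k₂·C_A).
Integrating from C_{A0} to C_A: C_P = (0.941/0.972)·ln[(0.941+0.972·5.42)/(0.941+0.972·1.83)] = 0.9681·ln(6.209/2.716) = 0.8004 mol/L.

0.800 mol/L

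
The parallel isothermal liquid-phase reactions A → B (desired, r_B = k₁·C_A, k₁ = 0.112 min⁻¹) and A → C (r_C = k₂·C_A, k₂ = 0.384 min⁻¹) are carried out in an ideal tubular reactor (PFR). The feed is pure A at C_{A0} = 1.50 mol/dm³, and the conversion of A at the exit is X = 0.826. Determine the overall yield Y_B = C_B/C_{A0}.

0.187

C_A = C_{A0}(1−X) = 0.2610 mol/dm³.
Both paths are first order in A, so the instantaneous fraction to B is constant: dC_B/d(−C_A) = k₁/(k₁+k₂) = 0.2258.
C_B = 0.2258·(C_{A0}−C_A) = 0.2258×1.239 = 0.280 mol/dm³.
Y_B = C_B/C_{A0} = 0.2798/1.50 = 0.187.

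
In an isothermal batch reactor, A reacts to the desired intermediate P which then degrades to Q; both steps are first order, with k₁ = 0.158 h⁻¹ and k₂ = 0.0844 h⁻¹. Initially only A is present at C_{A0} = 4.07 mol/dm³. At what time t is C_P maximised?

8.52 h

For first-order series the maximum of C_P occurs at t_opt = ln(k₂/k₁)/(k₂−k₁).
= ln(0.0844/0.158)/(0.0844−0.158) = ln(0.5342)/-0.07360 = -0.6270/-0.07360 = 8.52 h.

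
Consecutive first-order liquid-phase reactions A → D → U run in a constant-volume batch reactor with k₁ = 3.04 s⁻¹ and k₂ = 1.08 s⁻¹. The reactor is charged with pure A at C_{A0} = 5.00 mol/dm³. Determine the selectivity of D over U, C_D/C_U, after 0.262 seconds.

Solving the coupled first-order balances gives C_D(t) = [k₁/(k₂−k₁)]·C_{A0}·(e^(−k₁t) − e^(−k₂t)).
e^(−k₁t) = e^(−3.04×0.262) = e^(−0.7965) = 0.4509; e^(−k₂t) = e^(−0.2830) = 0.7535.
C_D = 3.04×5.00/(1.08−3.04) × (0.4509−0.7535) = (-7.755)×(-0.3026) = 2.347 mol/dm³.
C_A = C_{A0}e^(−k₁t) = 2.255 mol/dm³, so C_U = C_{A0}−C_A−C_D = 0.3985 mol/dm³; C_D/C_U = 5.89.

5.89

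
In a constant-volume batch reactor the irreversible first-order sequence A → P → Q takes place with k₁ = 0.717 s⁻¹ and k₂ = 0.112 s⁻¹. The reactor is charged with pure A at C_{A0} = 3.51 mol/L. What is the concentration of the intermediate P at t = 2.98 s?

2.49 mol/L

Solving the coupled first-order balances gives C_P(t) = [k₁/(k₂−k₁)]·C_{A0}·(e^(−k₁t) − e^(−k₂t)).
e^(−k₁t) = e^(−0.717×2.98) = e^(−2.137) = 0.1180; e^(−k₂t) = e^(−0.3338) = 0.7162.
C_P = 0.717×3.51/(0.112−0.717) × (0.1180−0.7162) = (-4.160)×(-0.5982) = 2.488 mol/L.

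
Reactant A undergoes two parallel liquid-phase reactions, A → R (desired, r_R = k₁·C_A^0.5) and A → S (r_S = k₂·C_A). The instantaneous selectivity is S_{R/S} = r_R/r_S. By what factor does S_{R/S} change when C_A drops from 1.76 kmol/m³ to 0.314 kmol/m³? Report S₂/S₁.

2.37

S_{R/S} = (k₁/k₂)·C_A^-0.5, so S₂/S₁ = (C_{A,2}/C_{A,1})^-0.5.
= (0.314/1.76)^(-0.5) = (0.1784)^(-0.5) = 2.37.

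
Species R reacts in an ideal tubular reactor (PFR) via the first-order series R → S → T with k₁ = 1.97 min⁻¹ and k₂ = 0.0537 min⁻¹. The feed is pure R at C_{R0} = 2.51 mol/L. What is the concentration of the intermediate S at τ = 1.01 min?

2.09 mol/L

The intermediate concentration in a first-order A→B→C sequence is C_S = k₁C_{R0}(e^(−k₁τ) − e^(−k₂τ))/(k₂−k₁).
e^(−k₁τ) = e^(−1.97×1.01) = e^(−1.990) = 0.1367; e^(−k₂τ) = e^(−0.05424) = 0.9472.
C_S = 1.97×2.51/(0.0537−1.97) × (0.1367−0.9472) = (-2.580)×(-0.8105) = 2.091 mol/L.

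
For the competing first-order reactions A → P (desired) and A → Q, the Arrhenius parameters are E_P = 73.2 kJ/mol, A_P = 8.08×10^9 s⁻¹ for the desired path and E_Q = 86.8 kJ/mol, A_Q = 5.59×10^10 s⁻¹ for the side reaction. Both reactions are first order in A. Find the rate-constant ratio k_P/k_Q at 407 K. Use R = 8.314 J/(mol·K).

8.04

With equal orders, S_{P/Q} = k_P/k_Q = (A_P/A_Q)·exp[(E_Q−E_P)/(RT)].
(E_Q−E_P)/(RT) = (86.8−73.2)×10³/(8.314×407) = 13600/3384 = 4.019.
k_P/k_Q = (8.08×10^9/5.59×10^10)·exp(4.019) = 0.1445 × 55.65 = 8.04.
Since E_P < E_Q, lowering the temperature improves selectivity toward P.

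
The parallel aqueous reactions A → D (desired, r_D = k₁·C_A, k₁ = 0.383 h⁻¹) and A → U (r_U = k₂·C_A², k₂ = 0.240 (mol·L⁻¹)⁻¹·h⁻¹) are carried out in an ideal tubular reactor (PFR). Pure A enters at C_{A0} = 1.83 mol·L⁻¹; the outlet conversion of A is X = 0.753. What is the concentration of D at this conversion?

C_A = C_{A0}(1−X) = 0.4520 mol·L⁻¹.
Along a PFR/batch, dC_D/dC_A = −r_D/(r_D+r_U) = −k₁/(k₁+k₂·C_A).
Integrating from C_{A0} to C_A: C_D = (0.383/0.240)·ln[(0.383+0.240·1.83)/(0.383+0.240·0.452)] = 1.596·ln(0.8222/0.4915) = 0.8211 mol·L⁻¹.

0.821 mol·L⁻¹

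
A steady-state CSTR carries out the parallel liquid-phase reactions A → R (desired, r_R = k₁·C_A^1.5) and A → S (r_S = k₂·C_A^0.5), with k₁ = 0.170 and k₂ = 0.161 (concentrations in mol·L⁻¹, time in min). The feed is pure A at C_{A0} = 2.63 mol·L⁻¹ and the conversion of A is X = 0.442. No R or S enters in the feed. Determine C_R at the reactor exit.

Exit C_A = C_{A0}(1−X) = 2.63×0.558 = 1.468 mol·L⁻¹.
In a CSTR the entire volume is at exit conditions, so r_R = 0.170×1.468^1.5 = 0.3022 and r_S = 0.161×1.468^0.5 = 0.1950.
Fraction of consumed A going to R: r_R/(r_R+r_S) = 0.6078.
C_R = 0.6078·C_{A0}·X = 0.6078×2.63×0.442 = 0.707 mol·L⁻¹.

0.707 mol·L⁻¹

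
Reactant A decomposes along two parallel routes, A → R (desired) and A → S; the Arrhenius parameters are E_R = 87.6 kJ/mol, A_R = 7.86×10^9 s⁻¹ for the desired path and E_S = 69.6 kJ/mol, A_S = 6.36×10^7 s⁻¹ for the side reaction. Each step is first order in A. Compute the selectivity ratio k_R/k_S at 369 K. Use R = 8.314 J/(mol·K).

0.350

With equal orders, S_{R/S} = k_R/k_S = (A_R/A_S)·exp[(E_S−E_R)/(RT)].
(E_S−E_R)/(RT) = (69.6−87.6)×10³/(8.314×369) = -18000/3068 = -5.867.
k_R/k_S = (7.86×10^9/6.36×10^7)·exp(-5.867) = 123.6 × 0.002831 = 0.350.
Since E_R > E_S, raising the temperature improves selectivity toward R.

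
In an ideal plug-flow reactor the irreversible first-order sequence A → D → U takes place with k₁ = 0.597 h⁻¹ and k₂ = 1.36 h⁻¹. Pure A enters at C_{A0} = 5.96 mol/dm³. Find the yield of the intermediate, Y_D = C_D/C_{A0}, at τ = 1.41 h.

0.222

Solving the coupled first-order balances gives C_D(τ) = [k₁/(k₂−k₁)]·C_{A0}·(e^(−k₁τ) − e^(−k₂τ)).
e^(−k₁τ) = e^(−0.597×1.41) = e^(−0.8418) = 0.4309; e^(−k₂τ) = e^(−1.918) = 0.1470.
C_D = 0.597×5.96/(1.36−0.597) × (0.4309−0.1470) = 4.663×0.2840 = 1.324 mol/dm³.
Y_D = C_D/C_{A0} = 1.324/5.96 = 0.222.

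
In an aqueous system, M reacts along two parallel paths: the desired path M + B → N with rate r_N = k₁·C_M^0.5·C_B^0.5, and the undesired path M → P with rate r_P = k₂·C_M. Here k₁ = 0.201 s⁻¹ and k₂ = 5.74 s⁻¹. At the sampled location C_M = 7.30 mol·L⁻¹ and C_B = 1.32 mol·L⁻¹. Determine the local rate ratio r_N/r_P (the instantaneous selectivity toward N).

0.0149

S_{N/P} = r_N/r_P = (k₁·C_M^0.5·C_B^0.5)/(k₂·C_M) = (k₁/k₂)·C_M^-0.5·C_B^0.5.
= (0.201×7.300^0.5×1.320^0.5) / (5.74×7.300) = 0.6239/41.90 = 0.0149.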